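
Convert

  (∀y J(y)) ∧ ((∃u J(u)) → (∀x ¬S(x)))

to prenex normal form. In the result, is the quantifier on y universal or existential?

universal

First replace A → B with ¬A ∨ B.
  (∀y J(y)) ∧ (¬(∃u J(u)) ∨ (∀x ¬S(x)))
Drive negations inward (¬∀x A ≡ ∃x ¬A, ¬∃x A ≡ ∀x ¬A, De Morgan for ∧/∨):
  (∀y J(y)) ∧ ((∀u ¬J(u)) ∨ (∀x ¬S(x)))
Finally move all quantifiers to the prefix:
  ∀y ∀u ∀x (J(y) ∧ (¬J(u) ∨ ¬S(x)))
The quantifier ∀y sits under an even number of negations (counting the antecedent side of each →), so it remains universal.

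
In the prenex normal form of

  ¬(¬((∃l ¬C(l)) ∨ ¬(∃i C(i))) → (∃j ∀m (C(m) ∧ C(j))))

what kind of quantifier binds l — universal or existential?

universal

Eliminate → and ↔ using ¬ and ∨.
  ¬(¬¬((∃l ¬C(l)) ∨ ¬(∃i C(i))) ∨ (∃j ∀m (C(m) ∧ C(j))))
Drive negations inward (¬∀x A ≡ ∃x ¬A, ¬∃x A ≡ ∀x ¬A, De Morgan for ∧/∨):
  (∀l C(l)) ∧ (∃i C(i)) ∧ (∀j ∃m (¬C(m) ∨ ¬C(j)))
All bound variables are already distinct, so no renaming is needed.
Extract every quantifier outward, since the variables are now distinct and don't occur free across branches:
  ∀l ∃i ∀j ∃m (C(l) ∧ C(i) ∧ (¬C(m) ∨ ¬C(j)))
The quantifier ∃l sits under an odd number of negations (counting the antecedent side of each →), so it flips to ∀l.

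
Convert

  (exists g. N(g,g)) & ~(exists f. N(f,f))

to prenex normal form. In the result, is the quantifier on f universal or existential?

Move each ¬ inward, flipping quantifiers it crosses:
  (exists g. N(g,g)) & (forall f. ~N(f,f))
Extract every quantifier outward, since the variables are now distinct and don't occur free across branches:
  exists g. forall f. (N(g,g) & ~N(f,f))
The quantifier exists f sits under an odd number of negations, so it flips to forall f.

universal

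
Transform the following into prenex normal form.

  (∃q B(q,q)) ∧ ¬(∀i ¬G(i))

Move each ¬ inward, flipping quantifiers it crosses:
  (∃q B(q,q)) ∧ (∃i G(i))
Pull the quantifiers to the front (each side's bound variable is not free in the other side):
  ∃q ∃i (B(q,q) ∧ G(i))

∃q ∃i (B(q,q) ∧ G(i))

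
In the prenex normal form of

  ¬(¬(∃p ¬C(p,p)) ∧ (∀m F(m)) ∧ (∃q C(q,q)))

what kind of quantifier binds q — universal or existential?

Drive negations inward (¬∀x A ≡ ∃x ¬A, ¬∃x A ≡ ∀x ¬A, De Morgan for ∧/∨):
  (∃p ¬C(p,p)) ∨ (∃m ¬F(m)) ∨ (∀q ¬C(q,q))
Extract every quantifier outward, since the variables are now distinct and don't occur free across branches:
  ∃p ∃m ∀q (¬C(p,p) ∨ ¬F(m) ∨ ¬C(q,q))
The quantifier ∃q sits under an odd number of negations, so it flips to ∀q.

universal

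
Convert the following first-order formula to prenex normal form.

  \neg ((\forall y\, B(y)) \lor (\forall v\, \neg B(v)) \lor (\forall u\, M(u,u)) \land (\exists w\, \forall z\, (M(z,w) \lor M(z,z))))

Move each ¬ inward, flipping quantifiers it crosses:
  (\exists y\, \neg B(y)) \land (\exists v\, B(v)) \land ((\exists u\, \neg M(u,u)) \lor (\forall w\, \exists z\, (\neg M(z,w) \land \neg M(z,z))))
Finally move all quantifiers to the prefix:
  \exists y\, \exists v\, \exists u\, \forall w\, \exists z\, (\neg B(y) \land B(v) \land (\neg M(u,u) \lor \neg M(z,w) \land \neg M(z,z)))

\exists y\, \exists v\, \exists u\, \forall w\, \exists z\, (\neg B(y) \land B(v) \land (\neg M(u,u) \lor \neg M(z,w) \land \neg M(z,z)))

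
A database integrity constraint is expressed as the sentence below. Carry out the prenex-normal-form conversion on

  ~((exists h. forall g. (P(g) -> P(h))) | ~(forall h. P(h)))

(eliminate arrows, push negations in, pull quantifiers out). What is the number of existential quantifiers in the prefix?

Eliminate → and ↔ using ¬ and ∨.
  ~((exists h. forall g. (~P(g) | P(h))) | ~(forall h. P(h)))
Drive negations inward (¬∀x A ≡ ∃x ¬A, ¬∃x A ≡ ∀x ¬A, De Morgan for ∧/∨):
  (forall h. exists g. (P(g) & ~P(h))) & (forall h. P(h))
Standardize variables apart so no two quantifiers bind the same name: h↦y.
  (forall h. exists g. (P(g) & ~P(h))) & (forall y. P(y))
Finally move all quantifiers to the prefix:
  forall h. exists g. forall y. (P(g) & ~P(h) & P(y))
The prefix is forall h exists g forall y: 2 universal, 1 existential.

1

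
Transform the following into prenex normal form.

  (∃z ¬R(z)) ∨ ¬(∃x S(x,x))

∃z ∀x (¬R(z) ∨ ¬S(x,x))

Drive negations inward (¬∀x A ≡ ∃x ¬A, ¬∃x A ≡ ∀x ¬A, De Morgan for ∧/∨):
  (∃z ¬R(z)) ∨ (∀x ¬S(x,x))
All bound variables are already distinct, so no renaming is needed.
Extract every quantifier outward, since the variables are now distinct and don't occur free across branches:
  ∃z ∀x (¬R(z) ∨ ¬S(x,x))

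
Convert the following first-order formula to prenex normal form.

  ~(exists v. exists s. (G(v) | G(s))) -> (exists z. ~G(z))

exists v. exists s. exists z. (G(v) | G(s) | ~G(z))

Rewrite implications/biconditionals: A → B as ¬A ∨ B.
  ~~(exists v. exists s. (G(v) | G(s))) | (exists z. ~G(z))
Drive negations inward (¬∀x A ≡ ∃x ¬A, ¬∃x A ≡ ∀x ¬A, De Morgan for ∧/∨):
  (exists v. exists s. (G(v) | G(s))) | (exists z. ~G(z))
All bound variables are already distinct, so no renaming is needed.
Extract every quantifier outward, since the variables are now distinct and don't occur free across branches:
  exists v. exists s. exists z. (G(v) | G(s) | ~G(z))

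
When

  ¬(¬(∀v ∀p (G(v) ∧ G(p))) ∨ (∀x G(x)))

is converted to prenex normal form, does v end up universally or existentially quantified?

Push ¬ through the quantifiers and connectives to reach negation normal form:
  (∀v ∀p (G(v) ∧ G(p))) ∧ (∃x ¬G(x))
Finally move all quantifiers to the prefix:
  ∀v ∀p ∃x (G(v) ∧ G(p) ∧ ¬G(x))
The quantifier ∀v sits under an even number of negations, so it remains universal.

universal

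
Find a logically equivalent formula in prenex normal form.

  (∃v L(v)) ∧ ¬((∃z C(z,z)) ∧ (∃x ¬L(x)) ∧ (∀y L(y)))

Move each ¬ inward, flipping quantifiers it crosses:
  (∃v L(v)) ∧ ((∀z ¬C(z,z)) ∨ (∀x L(x)) ∨ (∃y ¬L(y)))
All bound variables are already distinct, so no renaming is needed.
Extract every quantifier outward, since the variables are now distinct and don't occur free across branches:
  ∃v ∀z ∀x ∃y (L(v) ∧ (¬C(z,z) ∨ L(x) ∨ ¬L(y)))

∃v ∀z ∀x ∃y (L(v) ∧ (¬C(z,z) ∨ L(x) ∨ ¬L(y)))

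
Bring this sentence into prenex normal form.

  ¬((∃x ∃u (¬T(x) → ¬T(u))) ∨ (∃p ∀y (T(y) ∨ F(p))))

First replace A → B with ¬A ∨ B.
  ¬((∃x ∃u (¬¬T(x) ∨ ¬T(u))) ∨ (∃p ∀y (T(y) ∨ F(p))))
Push ¬ through the quantifiers and connectives to reach negation normal form:
  (∀x ∀u (¬T(x) ∧ T(u))) ∧ (∀p ∃y (¬T(y) ∧ ¬F(p)))
Finally move all quantifiers to the prefix:
  ∀x ∀u ∀p ∃y (¬T(x) ∧ T(u) ∧ ¬T(y) ∧ ¬F(p))

∀x ∀u ∀p ∃y (¬T(x) ∧ T(u) ∧ ¬T(y) ∧ ¬F(p))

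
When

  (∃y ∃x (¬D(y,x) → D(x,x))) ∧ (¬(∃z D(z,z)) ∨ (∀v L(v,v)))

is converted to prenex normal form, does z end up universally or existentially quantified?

Rewrite implications/biconditionals: A → B as ¬A ∨ B.
  (∃y ∃x (¬¬D(y,x) ∨ D(x,x))) ∧ (¬(∃z D(z,z)) ∨ (∀v L(v,v)))
Push ¬ through the quantifiers and connectives to reach negation normal form:
  (∃y ∃x (D(y,x) ∨ D(x,x))) ∧ ((∀z ¬D(z,z)) ∨ (∀v L(v,v)))
All bound variables are already distinct, so no renaming is needed.
Extract every quantifier outward, since the variables are now distinct and don't occur free across branches:
  ∃y ∃x ∀z ∀v ((D(y,x) ∨ D(x,x)) ∧ (¬D(z,z) ∨ L(v,v)))
The quantifier ∃z sits under an odd number of negations (counting the antecedent side of each →), so it flips to ∀z.

universal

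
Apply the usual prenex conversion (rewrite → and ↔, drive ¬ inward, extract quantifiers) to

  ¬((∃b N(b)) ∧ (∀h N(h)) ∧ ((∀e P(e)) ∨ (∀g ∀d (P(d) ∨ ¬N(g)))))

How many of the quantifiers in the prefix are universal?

1

Drive negations inward (¬∀x A ≡ ∃x ¬A, ¬∃x A ≡ ∀x ¬A, De Morgan for ∧/∨):
  (∀b ¬N(b)) ∨ (∃h ¬N(h)) ∨ (∃e ¬P(e)) ∧ (∃g ∃d (¬P(d) ∧ N(g)))
All bound variables are already distinct, so no renaming is needed.
Pull the quantifiers to the front (each side's bound variable is not free in the other side):
  ∀b ∃h ∃e ∃g ∃d (¬N(b) ∨ ¬N(h) ∨ ¬P(e) ∧ ¬P(d) ∧ N(g))
The prefix is ∀b ∃h ∃e ∃g ∃d: 1 universal, 4 existential.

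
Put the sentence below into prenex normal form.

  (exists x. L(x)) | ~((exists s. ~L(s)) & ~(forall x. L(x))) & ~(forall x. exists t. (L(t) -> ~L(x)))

Rewrite implications/biconditionals: A → B as ¬A ∨ B.
  (exists x. L(x)) | ~((exists s. ~L(s)) & ~(forall x. L(x))) & ~(forall x. exists t. (~L(t) | ~L(x)))
Push ¬ through the quantifiers and connectives to reach negation normal form:
  (exists x. L(x)) | ((forall s. L(s)) | (forall x. L(x))) & (exists x. forall t. (L(t) & L(x)))
Give each quantifier a distinct variable: x↦b, x↦v1.
  (exists x. L(x)) | ((forall s. L(s)) | (forall b. L(b))) & (exists v1. forall t. (L(t) & L(v1)))
Extract every quantifier outward, since the variables are now distinct and don't occur free across branches:
  exists x. forall s. forall b. exists v1. forall t. (L(x) | (L(s) | L(b)) & L(t) & L(v1))

exists x. forall s. forall b. exists v1. forall t. (L(x) | (L(s) | L(b)) & L(t) & L(v1))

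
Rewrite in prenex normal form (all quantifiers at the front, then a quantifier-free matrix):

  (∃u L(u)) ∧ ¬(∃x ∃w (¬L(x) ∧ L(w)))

Move each ¬ inward, flipping quantifiers it crosses:
  (∃u L(u)) ∧ (∀x ∀w (L(x) ∨ ¬L(w)))
All bound variables are already distinct, so no renaming is needed.
Finally move all quantifiers to the prefix:
  ∃u ∀x ∀w (L(u) ∧ (L(x) ∨ ¬L(w)))

∃u ∀x ∀w (L(u) ∧ (L(x) ∨ ¬L(w)))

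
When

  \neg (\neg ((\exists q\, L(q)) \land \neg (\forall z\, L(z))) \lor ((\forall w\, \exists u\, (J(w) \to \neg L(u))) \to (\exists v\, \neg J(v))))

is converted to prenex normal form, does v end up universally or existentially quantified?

First replace A → B with ¬A ∨ B.
  \neg (\neg ((\exists q\, L(q)) \land \neg (\forall z\, L(z))) \lor \neg (\forall w\, \exists u\, (\neg J(w) \lor \neg L(u))) \lor (\exists v\, \neg J(v)))
Move each ¬ inward, flipping quantifiers it crosses:
  (\exists q\, L(q)) \land (\exists z\, \neg L(z)) \land (\forall w\, \exists u\, (\neg J(w) \lor \neg L(u))) \land (\forall v\, J(v))
All bound variables are already distinct, so no renaming is needed.
Finally move all quantifiers to the prefix:
  \exists q\, \exists z\, \forall w\, \exists u\, \forall v\, (L(q) \land \neg L(z) \land (\neg J(w) \lor \neg L(u)) \land J(v))
The quantifier \exists v sits under an odd number of negations (counting the antecedent side of each →), so it flips to \forall v.

universal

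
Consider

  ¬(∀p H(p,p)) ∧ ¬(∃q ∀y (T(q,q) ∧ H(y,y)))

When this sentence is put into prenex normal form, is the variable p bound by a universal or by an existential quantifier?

existential

Push ¬ through the quantifiers and connectives to reach negation normal form:
  (∃p ¬H(p,p)) ∧ (∀q ∃y (¬T(q,q) ∨ ¬H(y,y)))
All bound variables are already distinct, so no renaming is needed.
Finally move all quantifiers to the prefix:
  ∃p ∀q ∃y (¬H(p,p) ∧ (¬T(q,q) ∨ ¬H(y,y)))
The quantifier ∀p sits under an odd number of negations, so it flips to ∃p.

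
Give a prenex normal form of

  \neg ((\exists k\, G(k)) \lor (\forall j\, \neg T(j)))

Push ¬ through the quantifiers and connectives to reach negation normal form:
  (\forall k\, \neg G(k)) \land (\exists j\, T(j))
All bound variables are already distinct, so no renaming is needed.
Finally move all quantifiers to the prefix:
  \forall k\, \exists j\, (\neg G(k) \land T(j))

\forall k\, \exists j\, (\neg G(k) \land T(j))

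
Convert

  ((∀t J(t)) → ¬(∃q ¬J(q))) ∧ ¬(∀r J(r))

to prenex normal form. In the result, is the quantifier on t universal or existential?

existential

First replace A → B with ¬A ∨ B.
  (¬(∀t J(t)) ∨ ¬(∃q ¬J(q))) ∧ ¬(∀r J(r))
Move each ¬ inward, flipping quantifiers it crosses:
  ((∃t ¬J(t)) ∨ (∀q J(q))) ∧ (∃r ¬J(r))
All bound variables are already distinct, so no renaming is needed.
Finally move all quantifiers to the prefix:
  ∃t ∀q ∃r ((¬J(t) ∨ J(q)) ∧ ¬J(r))
The quantifier ∀t sits under an odd number of negations (counting the antecedent side of each →), so it flips to ∃t.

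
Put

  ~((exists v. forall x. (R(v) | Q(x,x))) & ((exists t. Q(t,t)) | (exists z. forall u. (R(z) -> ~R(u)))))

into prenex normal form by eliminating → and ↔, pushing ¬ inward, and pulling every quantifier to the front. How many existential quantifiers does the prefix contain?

Rewrite implications/biconditionals: A → B as ¬A ∨ B.
  ~((exists v. forall x. (R(v) | Q(x,x))) & ((exists t. Q(t,t)) | (exists z. forall u. (~R(z) | ~R(u)))))
Push ¬ through the quantifiers and connectives to reach negation normal form:
  (forall v. exists x. (~R(v) & ~Q(x,x))) | (forall t. ~Q(t,t)) & (forall z. exists u. (R(z) & R(u)))
All bound variables are already distinct, so no renaming is needed.
Finally move all quantifiers to the prefix:
  forall v. exists x. forall t. forall z. exists u. (~R(v) & ~Q(x,x) | ~Q(t,t) & R(z) & R(u))
The prefix is forall v exists x forall t forall z exists u: 3 universal, 2 existential.

2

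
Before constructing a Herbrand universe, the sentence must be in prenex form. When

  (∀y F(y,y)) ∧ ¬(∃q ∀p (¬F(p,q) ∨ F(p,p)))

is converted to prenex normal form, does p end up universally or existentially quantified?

existential

Drive negations inward (¬∀x A ≡ ∃x ¬A, ¬∃x A ≡ ∀x ¬A, De Morgan for ∧/∨):
  (∀y F(y,y)) ∧ (∀q ∃p (F(p,q) ∧ ¬F(p,p)))
All bound variables are already distinct, so no renaming is needed.
Pull the quantifiers to the front (each side's bound variable is not free in the other side):
  ∀y ∀q ∃p (F(y,y) ∧ F(p,q) ∧ ¬F(p,p))
The quantifier ∀p sits under an odd number of negations, so it flips to ∃p.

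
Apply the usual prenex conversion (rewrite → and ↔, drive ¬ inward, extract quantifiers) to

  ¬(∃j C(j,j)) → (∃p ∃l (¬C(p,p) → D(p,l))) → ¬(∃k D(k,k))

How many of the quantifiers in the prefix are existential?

First replace A → B with ¬A ∨ B.
  ¬¬(∃j C(j,j)) ∨ ¬(∃p ∃l (¬¬C(p,p) ∨ D(p,l))) ∨ ¬(∃k D(k,k))
Drive negations inward (¬∀x A ≡ ∃x ¬A, ¬∃x A ≡ ∀x ¬A, De Morgan for ∧/∨):
  (∃j C(j,j)) ∨ (∀p ∀l (¬C(p,p) ∧ ¬D(p,l))) ∨ (∀k ¬D(k,k))
Extract every quantifier outward, since the variables are now distinct and don't occur free across branches:
  ∃j ∀p ∀l ∀k (C(j,j) ∨ ¬C(p,p) ∧ ¬D(p,l) ∨ ¬D(k,k))
The prefix is ∃j ∀p ∀l ∀k: 3 universal, 1 existential.

1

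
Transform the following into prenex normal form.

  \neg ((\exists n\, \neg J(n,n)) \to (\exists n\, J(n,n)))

Eliminate → and ↔ using ¬ and ∨.
  \neg (\neg (\exists n\, \neg J(n,n)) \lor (\exists n\, J(n,n)))
Drive negations inward (¬∀x A ≡ ∃x ¬A, ¬∃x A ≡ ∀x ¬A, De Morgan for ∧/∨):
  (\exists n\, \neg J(n,n)) \land (\forall n\, \neg J(n,n))
Give each quantifier a distinct variable: n↦s.
  (\exists n\, \neg J(n,n)) \land (\forall s\, \neg J(s,s))
Pull the quantifiers to the front (each side's bound variable is not free in the other side):
  \exists n\, \forall s\, (\neg J(n,n) \land \neg J(s,s))

\exists n\, \forall s\, (\neg J(n,n) \land \neg J(s,s))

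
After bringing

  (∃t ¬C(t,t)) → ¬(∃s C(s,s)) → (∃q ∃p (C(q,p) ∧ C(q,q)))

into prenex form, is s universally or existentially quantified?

Eliminate → and ↔ using ¬ and ∨.
  ¬(∃t ¬C(t,t)) ∨ ¬¬(∃s C(s,s)) ∨ (∃q ∃p (C(q,p) ∧ C(q,q)))
Move each ¬ inward, flipping quantifiers it crosses:
  (∀t C(t,t)) ∨ (∃s C(s,s)) ∨ (∃q ∃p (C(q,p) ∧ C(q,q)))
Finally move all quantifiers to the prefix:
  ∀t ∃s ∃q ∃p (C(t,t) ∨ C(s,s) ∨ C(q,p) ∧ C(q,q))
The quantifier ∃s sits under an even number of negations (counting the antecedent side of each →), so it remains existential.

existential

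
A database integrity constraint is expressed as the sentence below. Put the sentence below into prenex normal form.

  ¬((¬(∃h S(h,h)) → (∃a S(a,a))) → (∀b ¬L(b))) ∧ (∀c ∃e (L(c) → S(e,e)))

Rewrite implications/biconditionals: A → B as ¬A ∨ B.
  ¬(¬(¬¬(∃h S(h,h)) ∨ (∃a S(a,a))) ∨ (∀b ¬L(b))) ∧ (∀c ∃e (¬L(c) ∨ S(e,e)))
Drive negations inward (¬∀x A ≡ ∃x ¬A, ¬∃x A ≡ ∀x ¬A, De Morgan for ∧/∨):
  ((∃h S(h,h)) ∨ (∃a S(a,a))) ∧ (∃b L(b)) ∧ (∀c ∃e (¬L(c) ∨ S(e,e)))
Finally move all quantifiers to the prefix:
  ∃h ∃a ∃b ∀c ∃e ((S(h,h) ∨ S(a,a)) ∧ L(b) ∧ (¬L(c) ∨ S(e,e)))

∃h ∃a ∃b ∀c ∃e ((S(h,h) ∨ S(a,a)) ∧ L(b) ∧ (¬L(c) ∨ S(e,e)))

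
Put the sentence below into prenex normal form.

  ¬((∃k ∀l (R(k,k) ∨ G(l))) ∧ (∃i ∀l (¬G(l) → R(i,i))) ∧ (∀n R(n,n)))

∀k ∃l ∀i ∃u1 ∃n (¬R(k,k) ∧ ¬G(l) ∨ ¬G(u1) ∧ ¬R(i,i) ∨ ¬R(n,n))

Rewrite implications/biconditionals: A → B as ¬A ∨ B.
  ¬((∃k ∀l (R(k,k) ∨ G(l))) ∧ (∃i ∀l (¬¬G(l) ∨ R(i,i))) ∧ (∀n R(n,n)))
Drive negations inward (¬∀x A ≡ ∃x ¬A, ¬∃x A ≡ ∀x ¬A, De Morgan for ∧/∨):
  (∀k ∃l (¬R(k,k) ∧ ¬G(l))) ∨ (∀i ∃l (¬G(l) ∧ ¬R(i,i))) ∨ (∃n ¬R(n,n))
Standardize variables apart so no two quantifiers bind the same name: l↦u1.
  (∀k ∃l (¬R(k,k) ∧ ¬G(l))) ∨ (∀i ∃u1 (¬G(u1) ∧ ¬R(i,i))) ∨ (∃n ¬R(n,n))
Extract every quantifier outward, since the variables are now distinct and don't occur free across branches:
  ∀k ∃l ∀i ∃u1 ∃n (¬R(k,k) ∧ ¬G(l) ∨ ¬G(u1) ∧ ¬R(i,i) ∨ ¬R(n,n))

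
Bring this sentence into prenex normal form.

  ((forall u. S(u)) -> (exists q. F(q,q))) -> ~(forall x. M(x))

forall u. forall q. exists x. (S(u) & ~F(q,q) | ~M(x))

Rewrite implications/biconditionals: A → B as ¬A ∨ B.
  ~(~(forall u. S(u)) | (exists q. F(q,q))) | ~(forall x. M(x))
Drive negations inward (¬∀x A ≡ ∃x ¬A, ¬∃x A ≡ ∀x ¬A, De Morgan for ∧/∨):
  (forall u. S(u)) & (forall q. ~F(q,q)) | (exists x. ~M(x))
Extract every quantifier outward, since the variables are now distinct and don't occur free across branches:
  forall u. forall q. exists x. (S(u) & ~F(q,q) | ~M(x))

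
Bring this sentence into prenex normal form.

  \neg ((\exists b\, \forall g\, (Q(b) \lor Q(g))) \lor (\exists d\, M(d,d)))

\forall b\, \exists g\, \forall d\, (\neg Q(b) \land \neg Q(g) \land \neg M(d,d))

Drive negations inward (¬∀x A ≡ ∃x ¬A, ¬∃x A ≡ ∀x ¬A, De Morgan for ∧/∨):
  (\forall b\, \exists g\, (\neg Q(b) \land \neg Q(g))) \land (\forall d\, \neg M(d,d))
All bound variables are already distinct, so no renaming is needed.
Finally move all quantifiers to the prefix:
  \forall b\, \exists g\, \forall d\, (\neg Q(b) \land \neg Q(g) \land \neg M(d,d))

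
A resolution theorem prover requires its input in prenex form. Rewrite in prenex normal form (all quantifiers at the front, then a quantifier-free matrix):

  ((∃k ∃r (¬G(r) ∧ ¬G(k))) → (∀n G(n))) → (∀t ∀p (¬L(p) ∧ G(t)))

Eliminate → and ↔ using ¬ and ∨.
  ¬(¬(∃k ∃r (¬G(r) ∧ ¬G(k))) ∨ (∀n G(n))) ∨ (∀t ∀p (¬L(p) ∧ G(t)))
Move each ¬ inward, flipping quantifiers it crosses:
  (∃k ∃r (¬G(r) ∧ ¬G(k))) ∧ (∃n ¬G(n)) ∨ (∀t ∀p (¬L(p) ∧ G(t)))
All bound variables are already distinct, so no renaming is needed.
Extract every quantifier outward, since the variables are now distinct and don't occur free across branches:
  ∃k ∃r ∃n ∀t ∀p (¬G(r) ∧ ¬G(k) ∧ ¬G(n) ∨ ¬L(p) ∧ G(t))

∃k ∃r ∃n ∀t ∀p (¬G(r) ∧ ¬G(k) ∧ ¬G(n) ∨ ¬L(p) ∧ G(t))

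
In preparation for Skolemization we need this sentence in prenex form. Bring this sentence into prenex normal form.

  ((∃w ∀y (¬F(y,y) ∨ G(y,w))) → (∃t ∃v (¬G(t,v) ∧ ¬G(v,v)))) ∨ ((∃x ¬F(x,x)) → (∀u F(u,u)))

∀w ∃y ∃t ∃v ∀x ∀u (F(y,y) ∧ ¬G(y,w) ∨ ¬G(t,v) ∧ ¬G(v,v) ∨ F(x,x) ∨ F(u,u))

Rewrite implications/biconditionals: A → B as ¬A ∨ B.
  ¬(∃w ∀y (¬F(y,y) ∨ G(y,w))) ∨ (∃t ∃v (¬G(t,v) ∧ ¬G(v,v))) ∨ ¬(∃x ¬F(x,x)) ∨ (∀u F(u,u))
Move each ¬ inward, flipping quantifiers it crosses:
  (∀w ∃y (F(y,y) ∧ ¬G(y,w))) ∨ (∃t ∃v (¬G(t,v) ∧ ¬G(v,v))) ∨ (∀x F(x,x)) ∨ (∀u F(u,u))
All bound variables are already distinct, so no renaming is needed.
Extract every quantifier outward, since the variables are now distinct and don't occur free across branches:
  ∀w ∃y ∃t ∃v ∀x ∀u (F(y,y) ∧ ¬G(y,w) ∨ ¬G(t,v) ∧ ¬G(v,v) ∨ F(x,x) ∨ F(u,u))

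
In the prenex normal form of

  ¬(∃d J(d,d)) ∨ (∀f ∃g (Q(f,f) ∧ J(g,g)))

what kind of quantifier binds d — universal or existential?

Drive negations inward (¬∀x A ≡ ∃x ¬A, ¬∃x A ≡ ∀x ¬A, De Morgan for ∧/∨):
  (∀d ¬J(d,d)) ∨ (∀f ∃g (Q(f,f) ∧ J(g,g)))
All bound variables are already distinct, so no renaming is needed.
Finally move all quantifiers to the prefix:
  ∀d ∀f ∃g (¬J(d,d) ∨ Q(f,f) ∧ J(g,g))
The quantifier ∃d sits under an odd number of negations, so it flips to ∀d.

universal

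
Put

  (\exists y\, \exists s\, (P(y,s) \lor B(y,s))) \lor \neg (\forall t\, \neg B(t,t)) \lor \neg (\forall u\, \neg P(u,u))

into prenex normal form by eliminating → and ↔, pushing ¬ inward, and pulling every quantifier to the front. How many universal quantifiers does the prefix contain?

0

Drive negations inward (¬∀x A ≡ ∃x ¬A, ¬∃x A ≡ ∀x ¬A, De Morgan for ∧/∨):
  (\exists y\, \exists s\, (P(y,s) \lor B(y,s))) \lor (\exists t\, B(t,t)) \lor (\exists u\, P(u,u))
Pull the quantifiers to the front (each side's bound variable is not free in the other side):
  \exists y\, \exists s\, \exists t\, \exists u\, (P(y,s) \lor B(y,s) \lor B(t,t) \lor P(u,u))
The prefix is \exists y \exists s \exists t \exists u: 0 universal, 4 existential.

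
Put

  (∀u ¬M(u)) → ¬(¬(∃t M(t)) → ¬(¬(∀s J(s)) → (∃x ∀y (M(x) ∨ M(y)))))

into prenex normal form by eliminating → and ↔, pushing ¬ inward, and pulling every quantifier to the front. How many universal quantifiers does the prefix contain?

Eliminate → and ↔ using ¬ and ∨.
  ¬(∀u ¬M(u)) ∨ ¬(¬¬(∃t M(t)) ∨ ¬(¬¬(∀s J(s)) ∨ (∃x ∀y (M(x) ∨ M(y)))))
Drive negations inward (¬∀x A ≡ ∃x ¬A, ¬∃x A ≡ ∀x ¬A, De Morgan for ∧/∨):
  (∃u M(u)) ∨ (∀t ¬M(t)) ∧ ((∀s J(s)) ∨ (∃x ∀y (M(x) ∨ M(y))))
All bound variables are already distinct, so no renaming is needed.
Finally move all quantifiers to the prefix:
  ∃u ∀t ∀s ∃x ∀y (M(u) ∨ ¬M(t) ∧ (J(s) ∨ M(x) ∨ M(y)))
The prefix is ∃u ∀t ∀s ∃x ∀y: 3 universal, 2 existential.

3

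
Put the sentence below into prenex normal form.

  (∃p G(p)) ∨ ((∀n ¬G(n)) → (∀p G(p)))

∃p ∃n ∀q (G(p) ∨ G(n) ∨ G(q))

Rewrite implications/biconditionals: A → B as ¬A ∨ B.
  (∃p G(p)) ∨ ¬(∀n ¬G(n)) ∨ (∀p G(p))
Move each ¬ inward, flipping quantifiers it crosses:
  (∃p G(p)) ∨ (∃n G(n)) ∨ (∀p G(p))
Rename bound variables to avoid capture: p↦q.
  (∃p G(p)) ∨ (∃n G(n)) ∨ (∀q G(q))
Extract every quantifier outward, since the variables are now distinct and don't occur free across branches:
  ∃p ∃n ∀q (G(p) ∨ G(n) ∨ G(q))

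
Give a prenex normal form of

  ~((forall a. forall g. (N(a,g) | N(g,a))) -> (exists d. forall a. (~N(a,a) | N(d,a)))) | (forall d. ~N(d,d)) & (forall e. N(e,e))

Rewrite implications/biconditionals: A → B as ¬A ∨ B.
  ~(~(forall a. forall g. (N(a,g) | N(g,a))) | (exists d. forall a. (~N(a,a) | N(d,a)))) | (forall d. ~N(d,d)) & (forall e. N(e,e))
Move each ¬ inward, flipping quantifiers it crosses:
  (forall a. forall g. (N(a,g) | N(g,a))) & (forall d. exists a. (N(a,a) & ~N(d,a))) | (forall d. ~N(d,d)) & (forall e. N(e,e))
Rename bound variables to avoid capture: a↦u1, d↦w.
  (forall a. forall g. (N(a,g) | N(g,a))) & (forall d. exists u1. (N(u1,u1) & ~N(d,u1))) | (forall w. ~N(w,w)) & (forall e. N(e,e))
Pull the quantifiers to the front (each side's bound variable is not free in the other side):
  forall a. forall g. forall d. exists u1. forall w. forall e. ((N(a,g) | N(g,a)) & N(u1,u1) & ~N(d,u1) | ~N(w,w) & N(e,e))

forall a. forall g. forall d. exists u1. forall w. forall e. ((N(a,g) | N(g,a)) & N(u1,u1) & ~N(d,u1) | ~N(w,w) & N(e,e))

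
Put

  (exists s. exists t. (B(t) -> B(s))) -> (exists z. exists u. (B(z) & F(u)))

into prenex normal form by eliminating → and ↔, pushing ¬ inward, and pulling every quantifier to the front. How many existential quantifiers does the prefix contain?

2

Eliminate → and ↔ using ¬ and ∨.
  ~(exists s. exists t. (~B(t) | B(s))) | (exists z. exists u. (B(z) & F(u)))
Move each ¬ inward, flipping quantifiers it crosses:
  (forall s. forall t. (B(t) & ~B(s))) | (exists z. exists u. (B(z) & F(u)))
All bound variables are already distinct, so no renaming is needed.
Finally move all quantifiers to the prefix:
  forall s. forall t. exists z. exists u. (B(t) & ~B(s) | B(z) & F(u))
The prefix is forall s forall t exists z exists u: 2 universal, 2 existential.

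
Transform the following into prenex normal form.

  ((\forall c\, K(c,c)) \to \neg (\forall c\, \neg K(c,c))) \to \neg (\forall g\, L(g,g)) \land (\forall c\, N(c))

\forall c\, \forall v1\, \exists g\, \forall x1\, (K(c,c) \land \neg K(v1,v1) \lor \neg L(g,g) \land N(x1))

Rewrite implications/biconditionals: A → B as ¬A ∨ B.
  \neg (\neg (\forall c\, K(c,c)) \lor \neg (\forall c\, \neg K(c,c))) \lor \neg (\forall g\, L(g,g)) \land (\forall c\, N(c))
Drive negations inward (¬∀x A ≡ ∃x ¬A, ¬∃x A ≡ ∀x ¬A, De Morgan for ∧/∨):
  (\forall c\, K(c,c)) \land (\forall c\, \neg K(c,c)) \lor (\exists g\, \neg L(g,g)) \land (\forall c\, N(c))
Standardize variables apart so no two quantifiers bind the same name: c↦v1, c↦x1.
  (\forall c\, K(c,c)) \land (\forall v1\, \neg K(v1,v1)) \lor (\exists g\, \neg L(g,g)) \land (\forall x1\, N(x1))
Extract every quantifier outward, since the variables are now distinct and don't occur free across branches:
  \forall c\, \forall v1\, \exists g\, \forall x1\, (K(c,c) \land \neg K(v1,v1) \lor \neg L(g,g) \land N(x1))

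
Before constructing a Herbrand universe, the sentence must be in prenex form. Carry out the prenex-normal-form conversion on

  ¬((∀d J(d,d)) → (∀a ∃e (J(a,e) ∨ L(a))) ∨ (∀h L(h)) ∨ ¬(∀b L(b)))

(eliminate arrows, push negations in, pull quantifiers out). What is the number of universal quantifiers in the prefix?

First replace A → B with ¬A ∨ B.
  ¬(¬(∀d J(d,d)) ∨ (∀a ∃e (J(a,e) ∨ L(a))) ∨ (∀h L(h)) ∨ ¬(∀b L(b)))
Push ¬ through the quantifiers and connectives to reach negation normal form:
  (∀d J(d,d)) ∧ (∃a ∀e (¬J(a,e) ∧ ¬L(a))) ∧ (∃h ¬L(h)) ∧ (∀b L(b))
All bound variables are already distinct, so no renaming is needed.
Extract every quantifier outward, since the variables are now distinct and don't occur free across branches:
  ∀d ∃a ∀e ∃h ∀b (J(d,d) ∧ ¬J(a,e) ∧ ¬L(a) ∧ ¬L(h) ∧ L(b))
The prefix is ∀d ∃a ∀e ∃h ∀b: 3 universal, 2 existential.

3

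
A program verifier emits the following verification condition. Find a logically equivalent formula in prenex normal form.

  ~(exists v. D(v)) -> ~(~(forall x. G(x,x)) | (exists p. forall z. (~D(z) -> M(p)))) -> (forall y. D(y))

exists v. exists x. exists p. forall z. forall y. (D(v) | ~G(x,x) | D(z) | M(p) | D(y))

Eliminate → and ↔ using ¬ and ∨.
  ~~(exists v. D(v)) | ~~(~(forall x. G(x,x)) | (exists p. forall z. (~~D(z) | M(p)))) | (forall y. D(y))
Drive negations inward (¬∀x A ≡ ∃x ¬A, ¬∃x A ≡ ∀x ¬A, De Morgan for ∧/∨):
  (exists v. D(v)) | (exists x. ~G(x,x)) | (exists p. forall z. (D(z) | M(p))) | (forall y. D(y))
Pull the quantifiers to the front (each side's bound variable is not free in the other side):
  exists v. exists x. exists p. forall z. forall y. (D(v) | ~G(x,x) | D(z) | M(p) | D(y))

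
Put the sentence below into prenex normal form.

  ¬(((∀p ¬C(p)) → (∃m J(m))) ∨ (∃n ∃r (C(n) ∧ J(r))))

∀p ∀m ∀n ∀r (¬C(p) ∧ ¬J(m) ∧ (¬C(n) ∨ ¬J(r)))

Eliminate → and ↔ using ¬ and ∨.
  ¬(¬(∀p ¬C(p)) ∨ (∃m J(m)) ∨ (∃n ∃r (C(n) ∧ J(r))))
Drive negations inward (¬∀x A ≡ ∃x ¬A, ¬∃x A ≡ ∀x ¬A, De Morgan for ∧/∨):
  (∀p ¬C(p)) ∧ (∀m ¬J(m)) ∧ (∀n ∀r (¬C(n) ∨ ¬J(r)))
All bound variables are already distinct, so no renaming is needed.
Extract every quantifier outward, since the variables are now distinct and don't occur free across branches:
  ∀p ∀m ∀n ∀r (¬C(p) ∧ ¬J(m) ∧ (¬C(n) ∨ ¬J(r)))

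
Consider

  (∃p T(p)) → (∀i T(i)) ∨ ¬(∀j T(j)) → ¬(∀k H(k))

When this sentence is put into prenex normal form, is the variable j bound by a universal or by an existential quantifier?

Eliminate → and ↔ using ¬ and ∨.
  ¬(∃p T(p)) ∨ ¬((∀i T(i)) ∨ ¬(∀j T(j))) ∨ ¬(∀k H(k))
Move each ¬ inward, flipping quantifiers it crosses:
  (∀p ¬T(p)) ∨ (∃i ¬T(i)) ∧ (∀j T(j)) ∨ (∃k ¬H(k))
All bound variables are already distinct, so no renaming is needed.
Finally move all quantifiers to the prefix:
  ∀p ∃i ∀j ∃k (¬T(p) ∨ ¬T(i) ∧ T(j) ∨ ¬H(k))
The quantifier ∀j sits under an even number of negations (counting the antecedent side of each →), so it remains universal.

universal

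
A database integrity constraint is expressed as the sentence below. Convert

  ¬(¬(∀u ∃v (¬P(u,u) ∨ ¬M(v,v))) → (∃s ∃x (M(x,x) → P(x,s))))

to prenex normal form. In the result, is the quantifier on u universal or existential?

Eliminate → and ↔ using ¬ and ∨.
  ¬(¬¬(∀u ∃v (¬P(u,u) ∨ ¬M(v,v))) ∨ (∃s ∃x (¬M(x,x) ∨ P(x,s))))
Move each ¬ inward, flipping quantifiers it crosses:
  (∃u ∀v (P(u,u) ∧ M(v,v))) ∧ (∀s ∀x (M(x,x) ∧ ¬P(x,s)))
Pull the quantifiers to the front (each side's bound variable is not free in the other side):
  ∃u ∀v ∀s ∀x (P(u,u) ∧ M(v,v) ∧ M(x,x) ∧ ¬P(x,s))
The quantifier ∀u sits under an odd number of negations (counting the antecedent side of each →), so it flips to ∃u.

existential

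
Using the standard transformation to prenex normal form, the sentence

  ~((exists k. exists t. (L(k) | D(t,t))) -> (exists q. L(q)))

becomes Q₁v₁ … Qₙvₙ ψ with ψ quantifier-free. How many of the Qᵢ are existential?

2

Rewrite implications/biconditionals: A → B as ¬A ∨ B.
  ~(~(exists k. exists t. (L(k) | D(t,t))) | (exists q. L(q)))
Push ¬ through the quantifiers and connectives to reach negation normal form:
  (exists k. exists t. (L(k) | D(t,t))) & (forall q. ~L(q))
All bound variables are already distinct, so no renaming is needed.
Pull the quantifiers to the front (each side's bound variable is not free in the other side):
  exists k. exists t. forall q. ((L(k) | D(t,t)) & ~L(q))
The prefix is exists k exists t forall q: 1 universal, 2 existential.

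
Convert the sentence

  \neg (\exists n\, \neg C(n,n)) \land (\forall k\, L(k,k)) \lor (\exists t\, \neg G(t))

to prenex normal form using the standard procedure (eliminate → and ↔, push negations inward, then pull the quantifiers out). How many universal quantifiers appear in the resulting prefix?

2

Move each ¬ inward, flipping quantifiers it crosses:
  (\forall n\, C(n,n)) \land (\forall k\, L(k,k)) \lor (\exists t\, \neg G(t))
All bound variables are already distinct, so no renaming is needed.
Pull the quantifiers to the front (each side's bound variable is not free in the other side):
  \forall n\, \forall k\, \exists t\, (C(n,n) \land L(k,k) \lor \neg G(t))
The prefix is \forall n \forall k \exists t: 2 universal, 1 existential.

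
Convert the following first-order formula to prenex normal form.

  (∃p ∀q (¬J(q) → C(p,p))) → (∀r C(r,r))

First replace A → B with ¬A ∨ B.
  ¬(∃p ∀q (¬¬J(q) ∨ C(p,p))) ∨ (∀r C(r,r))
Push ¬ through the quantifiers and connectives to reach negation normal form:
  (∀p ∃q (¬J(q) ∧ ¬C(p,p))) ∨ (∀r C(r,r))
All bound variables are already distinct, so no renaming is needed.
Finally move all quantifiers to the prefix:
  ∀p ∃q ∀r (¬J(q) ∧ ¬C(p,p) ∨ C(r,r))

∀p ∃q ∀r (¬J(q) ∧ ¬C(p,p) ∨ C(r,r))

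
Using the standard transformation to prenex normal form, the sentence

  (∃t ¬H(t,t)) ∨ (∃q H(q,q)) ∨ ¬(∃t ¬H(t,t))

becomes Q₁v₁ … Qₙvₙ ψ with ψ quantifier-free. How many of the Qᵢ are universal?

Drive negations inward (¬∀x A ≡ ∃x ¬A, ¬∃x A ≡ ∀x ¬A, De Morgan for ∧/∨):
  (∃t ¬H(t,t)) ∨ (∃q H(q,q)) ∨ (∀t H(t,t))
Rename bound variables to avoid capture: t↦z.
  (∃t ¬H(t,t)) ∨ (∃q H(q,q)) ∨ (∀z H(z,z))
Pull the quantifiers to the front (each side's bound variable is not free in the other side):
  ∃t ∃q ∀z (¬H(t,t) ∨ H(q,q) ∨ H(z,z))
The prefix is ∃t ∃q ∀z: 1 universal, 2 existential.

1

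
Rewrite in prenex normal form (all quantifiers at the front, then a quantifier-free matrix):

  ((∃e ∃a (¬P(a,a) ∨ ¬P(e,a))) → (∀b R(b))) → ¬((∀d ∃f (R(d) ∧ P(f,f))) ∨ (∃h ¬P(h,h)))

∃e ∃a ∃b ∃d ∀f ∀h ((¬P(a,a) ∨ ¬P(e,a)) ∧ ¬R(b) ∨ (¬R(d) ∨ ¬P(f,f)) ∧ P(h,h))

Eliminate → and ↔ using ¬ and ∨.
  ¬(¬(∃e ∃a (¬P(a,a) ∨ ¬P(e,a))) ∨ (∀b R(b))) ∨ ¬((∀d ∃f (R(d) ∧ P(f,f))) ∨ (∃h ¬P(h,h)))
Move each ¬ inward, flipping quantifiers it crosses:
  (∃e ∃a (¬P(a,a) ∨ ¬P(e,a))) ∧ (∃b ¬R(b)) ∨ (∃d ∀f (¬R(d) ∨ ¬P(f,f))) ∧ (∀h P(h,h))
All bound variables are already distinct, so no renaming is needed.
Finally move all quantifiers to the prefix:
  ∃e ∃a ∃b ∃d ∀f ∀h ((¬P(a,a) ∨ ¬P(e,a)) ∧ ¬R(b) ∨ (¬R(d) ∨ ¬P(f,f)) ∧ P(h,h))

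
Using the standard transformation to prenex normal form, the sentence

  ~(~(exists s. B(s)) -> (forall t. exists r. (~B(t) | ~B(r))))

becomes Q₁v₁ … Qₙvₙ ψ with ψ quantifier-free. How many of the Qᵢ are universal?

2

Eliminate → and ↔ using ¬ and ∨.
  ~(~~(exists s. B(s)) | (forall t. exists r. (~B(t) | ~B(r))))
Move each ¬ inward, flipping quantifiers it crosses:
  (forall s. ~B(s)) & (exists t. forall r. (B(t) & B(r)))
All bound variables are already distinct, so no renaming is needed.
Extract every quantifier outward, since the variables are now distinct and don't occur free across branches:
  forall s. exists t. forall r. (~B(s) & B(t) & B(r))
The prefix is forall s exists t forall r: 2 universal, 1 existential.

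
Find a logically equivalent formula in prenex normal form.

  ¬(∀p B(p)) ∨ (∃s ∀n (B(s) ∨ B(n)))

∃p ∃s ∀n (¬B(p) ∨ B(s) ∨ B(n))

Drive negations inward (¬∀x A ≡ ∃x ¬A, ¬∃x A ≡ ∀x ¬A, De Morgan for ∧/∨):
  (∃p ¬B(p)) ∨ (∃s ∀n (B(s) ∨ B(n)))
Extract every quantifier outward, since the variables are now distinct and don't occur free across branches:
  ∃p ∃s ∀n (¬B(p) ∨ B(s) ∨ B(n))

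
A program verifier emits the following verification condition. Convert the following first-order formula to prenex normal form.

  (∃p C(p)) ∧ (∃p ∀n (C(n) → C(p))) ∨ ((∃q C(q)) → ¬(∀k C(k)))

Rewrite implications/biconditionals: A → B as ¬A ∨ B.
  (∃p C(p)) ∧ (∃p ∀n (¬C(n) ∨ C(p))) ∨ ¬(∃q C(q)) ∨ ¬(∀k C(k))
Drive negations inward (¬∀x A ≡ ∃x ¬A, ¬∃x A ≡ ∀x ¬A, De Morgan for ∧/∨):
  (∃p C(p)) ∧ (∃p ∀n (¬C(n) ∨ C(p))) ∨ (∀q ¬C(q)) ∨ (∃k ¬C(k))
Standardize variables apart so no two quantifiers bind the same name: p↦c.
  (∃p C(p)) ∧ (∃c ∀n (¬C(n) ∨ C(c))) ∨ (∀q ¬C(q)) ∨ (∃k ¬C(k))
Pull the quantifiers to the front (each side's bound variable is not free in the other side):
  ∃p ∃c ∀n ∀q ∃k (C(p) ∧ (¬C(n) ∨ C(c)) ∨ ¬C(q) ∨ ¬C(k))

∃p ∃c ∀n ∀q ∃k (C(p) ∧ (¬C(n) ∨ C(c)) ∨ ¬C(q) ∨ ¬C(k))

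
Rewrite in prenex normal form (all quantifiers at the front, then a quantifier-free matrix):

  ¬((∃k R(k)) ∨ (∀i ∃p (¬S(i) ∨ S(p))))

∀k ∃i ∀p (¬R(k) ∧ S(i) ∧ ¬S(p))

Drive negations inward (¬∀x A ≡ ∃x ¬A, ¬∃x A ≡ ∀x ¬A, De Morgan for ∧/∨):
  (∀k ¬R(k)) ∧ (∃i ∀p (S(i) ∧ ¬S(p)))
Finally move all quantifiers to the prefix:
  ∀k ∃i ∀p (¬R(k) ∧ S(i) ∧ ¬S(p))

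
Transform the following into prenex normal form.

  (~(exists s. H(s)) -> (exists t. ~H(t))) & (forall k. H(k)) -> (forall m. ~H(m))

forall s. forall t. exists k. forall m. (~H(s) & H(t) | ~H(k) | ~H(m))

Eliminate → and ↔ using ¬ and ∨.
  ~((~~(exists s. H(s)) | (exists t. ~H(t))) & (forall k. H(k))) | (forall m. ~H(m))
Drive negations inward (¬∀x A ≡ ∃x ¬A, ¬∃x A ≡ ∀x ¬A, De Morgan for ∧/∨):
  (forall s. ~H(s)) & (forall t. H(t)) | (exists k. ~H(k)) | (forall m. ~H(m))
All bound variables are already distinct, so no renaming is needed.
Pull the quantifiers to the front (each side's bound variable is not free in the other side):
  forall s. forall t. exists k. forall m. (~H(s) & H(t) | ~H(k) | ~H(m))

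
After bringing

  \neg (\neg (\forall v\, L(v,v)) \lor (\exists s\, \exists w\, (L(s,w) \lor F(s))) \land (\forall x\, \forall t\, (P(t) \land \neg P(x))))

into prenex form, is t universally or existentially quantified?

existential

Drive negations inward (¬∀x A ≡ ∃x ¬A, ¬∃x A ≡ ∀x ¬A, De Morgan for ∧/∨):
  (\forall v\, L(v,v)) \land ((\forall s\, \forall w\, (\neg L(s,w) \land \neg F(s))) \lor (\exists x\, \exists t\, (\neg P(t) \lor P(x))))
Finally move all quantifiers to the prefix:
  \forall v\, \forall s\, \forall w\, \exists x\, \exists t\, (L(v,v) \land (\neg L(s,w) \land \neg F(s) \lor \neg P(t) \lor P(x)))
The quantifier \forall t sits under an odd number of negations, so it flips to \exists t.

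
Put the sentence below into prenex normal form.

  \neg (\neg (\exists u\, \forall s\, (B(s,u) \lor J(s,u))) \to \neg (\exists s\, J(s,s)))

First replace A → B with ¬A ∨ B.
  \neg (\neg \neg (\exists u\, \forall s\, (B(s,u) \lor J(s,u))) \lor \neg (\exists s\, J(s,s)))
Drive negations inward (¬∀x A ≡ ∃x ¬A, ¬∃x A ≡ ∀x ¬A, De Morgan for ∧/∨):
  (\forall u\, \exists s\, (\neg B(s,u) \land \neg J(s,u))) \land (\exists s\, J(s,s))
Rename bound variables to avoid capture: s↦w.
  (\forall u\, \exists s\, (\neg B(s,u) \land \neg J(s,u))) \land (\exists w\, J(w,w))
Finally move all quantifiers to the prefix:
  \forall u\, \exists s\, \exists w\, (\neg B(s,u) \land \neg J(s,u) \land J(w,w))

\forall u\, \exists s\, \exists w\, (\neg B(s,u) \land \neg J(s,u) \land J(w,w))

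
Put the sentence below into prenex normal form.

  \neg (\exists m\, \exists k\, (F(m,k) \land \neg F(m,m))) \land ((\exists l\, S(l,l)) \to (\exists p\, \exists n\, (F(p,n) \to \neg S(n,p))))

\forall m\, \forall k\, \forall l\, \exists p\, \exists n\, ((\neg F(m,k) \lor F(m,m)) \land (\neg S(l,l) \lor \neg F(p,n) \lor \neg S(n,p)))

Rewrite implications/biconditionals: A → B as ¬A ∨ B.
  \neg (\exists m\, \exists k\, (F(m,k) \land \neg F(m,m))) \land (\neg (\exists l\, S(l,l)) \lor (\exists p\, \exists n\, (\neg F(p,n) \lor \neg S(n,p))))
Move each ¬ inward, flipping quantifiers it crosses:
  (\forall m\, \forall k\, (\neg F(m,k) \lor F(m,m))) \land ((\forall l\, \neg S(l,l)) \lor (\exists p\, \exists n\, (\neg F(p,n) \lor \neg S(n,p))))
All bound variables are already distinct, so no renaming is needed.
Finally move all quantifiers to the prefix:
  \forall m\, \forall k\, \forall l\, \exists p\, \exists n\, ((\neg F(m,k) \lor F(m,m)) \land (\neg S(l,l) \lor \neg F(p,n) \lor \neg S(n,p)))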